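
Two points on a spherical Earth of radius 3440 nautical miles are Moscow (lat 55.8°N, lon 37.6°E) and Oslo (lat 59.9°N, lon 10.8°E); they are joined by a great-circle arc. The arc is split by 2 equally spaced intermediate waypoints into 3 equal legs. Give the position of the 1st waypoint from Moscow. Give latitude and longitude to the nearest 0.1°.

≈ lat 57.8°N, lon 29.4°E

Write both endpoints as unit vectors p₁, p₂ with components (cos φ cos λ, cos φ sin λ, sin φ).
The central angle between the endpoints is δ = arccos(p₁·p₂) ≈ 0.257 rad (14.7°).
Interpolate at f = 1/3 with slerp weights a = sin((1−f)δ)/sin δ ≈ 0.671, b = sin(fδ)/sin δ ≈ 0.337.
p = a·p₁ + b·p₂ ≈ (0.465, 0.262, 0.846); φ = arcsin(p_z) ≈ 57.78°, λ = atan2(p_y, p_x) ≈ 29.39°.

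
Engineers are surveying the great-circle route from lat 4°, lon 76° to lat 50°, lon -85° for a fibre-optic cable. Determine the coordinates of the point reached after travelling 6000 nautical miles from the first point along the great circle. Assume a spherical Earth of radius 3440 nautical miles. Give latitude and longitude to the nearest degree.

≈ lat 70°, lon -58°

Write both endpoints as unit vectors p₁, p₂ with components (cos φ cos λ, cos φ sin λ, sin φ).
The central angle between the endpoints is δ = arccos(p₁·p₂) ≈ 2.157 rad (123.6°). The total great-circle distance is δ·R ≈ 2.157 × 3440 ≈ 7419 nmi, so the target fraction is f = 6000/7419 ≈ 0.809.
Interpolate at f ≈ 0.809 with slerp weights a = sin((1−f)δ)/sin δ ≈ 0.481, b = sin(fδ)/sin δ ≈ 1.182.
p = a·p₁ + b·p₂ ≈ (0.182, -0.291, 0.939); φ = arcsin(p_z) ≈ 69.90°, λ = atan2(p_y, p_x) ≈ -57.97°.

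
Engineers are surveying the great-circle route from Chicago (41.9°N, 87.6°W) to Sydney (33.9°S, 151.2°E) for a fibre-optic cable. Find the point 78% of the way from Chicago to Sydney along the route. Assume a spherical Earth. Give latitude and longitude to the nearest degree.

Convert each endpoint to a unit vector on the sphere (x = cos φ cos λ, y = cos φ sin λ, z = sin φ).
The central angle between the endpoints is δ = arccos(p₁·p₂) ≈ 2.336 rad (133.8°).
Interpolate at f = 0.78 with slerp weights a = sin((1−f)δ)/sin δ ≈ 0.681, b = sin(fδ)/sin δ ≈ 1.343.
p = a·p₁ + b·p₂ ≈ (-0.955, 0.030, -0.294); φ = arcsin(p_z) ≈ -17.09°, λ = atan2(p_y, p_x) ≈ 178.19°.

≈ 17°S, 178°E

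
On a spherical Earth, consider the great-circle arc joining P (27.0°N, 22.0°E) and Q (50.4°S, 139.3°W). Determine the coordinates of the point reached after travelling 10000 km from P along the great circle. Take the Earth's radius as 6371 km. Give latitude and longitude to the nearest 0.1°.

From cos δ = sin φ₁ sin φ₂ + cos φ₁ cos φ₂ cos Δλ, the central angle is δ ≈ 2.663 rad (152.6°). The total great-circle distance is δ·R ≈ 2.663 × 6371 ≈ 16968 km, so the target fraction is f = 10000/16968 ≈ 0.589.
Interpolate at f ≈ 0.589 with slerp weights a = sin((1−f)δ)/sin δ ≈ 1.930, b = sin(fδ)/sin δ ≈ 2.173.
p = a·p₁ + b·p₂ ≈ (0.544, -0.259, -0.798); φ = arcsin(p_z) ≈ -52.92°, λ = atan2(p_y, p_x) ≈ -25.43°.

≈ (52.9°S, 25.4°W)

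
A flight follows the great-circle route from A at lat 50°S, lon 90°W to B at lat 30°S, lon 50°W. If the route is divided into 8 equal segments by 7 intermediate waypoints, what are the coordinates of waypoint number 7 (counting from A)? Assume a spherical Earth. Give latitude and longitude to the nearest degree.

From cos δ = sin φ₁ sin φ₂ + cos φ₁ cos φ₂ cos Δλ, the central angle is δ ≈ 0.628 rad (36.0°).
Interpolate at f = 7/8 with slerp weights a = sin((1−f)δ)/sin δ ≈ 0.133, b = sin(fδ)/sin δ ≈ 0.889.
p = a·p₁ + b·p₂ ≈ (0.495, -0.675, -0.547); φ = arcsin(p_z) ≈ -33.14°, λ = atan2(p_y, p_x) ≈ -53.78°.

≈ lat 33°S, lon 54°W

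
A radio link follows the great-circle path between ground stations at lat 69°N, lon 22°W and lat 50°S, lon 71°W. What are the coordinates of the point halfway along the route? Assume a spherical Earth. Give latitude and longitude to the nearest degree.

≈ lat 10°N, lon 54°W

Convert each endpoint to a unit vector on the sphere (x = cos φ cos λ, y = cos φ sin λ, z = sin φ).
The central angle between the endpoints is δ = arccos(p₁·p₂) ≈ 2.170 rad (124.3°).
Interpolate at f = 1/2 with slerp weights a = sin((1−f)δ)/sin δ ≈ 1.071, b = sin(fδ)/sin δ ≈ 1.071.
p = a·p₁ + b·p₂ ≈ (0.580, -0.795, 0.179); φ = arcsin(p_z) ≈ 10.34°, λ = atan2(p_y, p_x) ≈ -53.88°.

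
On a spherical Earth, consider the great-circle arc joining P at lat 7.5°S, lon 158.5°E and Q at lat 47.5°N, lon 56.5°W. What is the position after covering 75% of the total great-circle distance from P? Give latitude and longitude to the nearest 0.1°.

≈ lat 59.8°N, lon 109.2°W

From cos δ = sin φ₁ sin φ₂ + cos φ₁ cos φ₂ cos Δλ, the central angle is δ ≈ 2.272 rad (130.2°).
Interpolate at f = 0.75 with slerp weights a = sin((1−f)δ)/sin δ ≈ 0.704, b = sin(fδ)/sin δ ≈ 1.297.
p = a·p₁ + b·p₂ ≈ (-0.166, -0.475, 0.864); φ = arcsin(p_z) ≈ 59.80°, λ = atan2(p_y, p_x) ≈ -109.23°.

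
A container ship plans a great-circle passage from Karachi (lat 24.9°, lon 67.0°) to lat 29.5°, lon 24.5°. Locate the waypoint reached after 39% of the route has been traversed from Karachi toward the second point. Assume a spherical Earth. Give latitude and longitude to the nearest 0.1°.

From cos δ = sin φ₁ sin φ₂ + cos φ₁ cos φ₂ cos Δλ, the central angle is δ ≈ 0.661 rad (37.9°).
Interpolate at f = 0.39 with slerp weights a = sin((1−f)δ)/sin δ ≈ 0.639, b = sin(fδ)/sin δ ≈ 0.415.
p = a·p₁ + b·p₂ ≈ (0.555, 0.684, 0.474); φ = arcsin(p_z) ≈ 28.27°, λ = atan2(p_y, p_x) ≈ 50.90°.

≈ lat 28.3°, lon 50.9°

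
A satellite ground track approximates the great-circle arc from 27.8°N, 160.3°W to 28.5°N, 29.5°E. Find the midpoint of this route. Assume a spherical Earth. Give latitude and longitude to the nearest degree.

Write both endpoints as unit vectors p₁, p₂ with components (cos φ cos λ, cos φ sin λ, sin φ).
The central angle between the endpoints is δ = arccos(p₁·p₂) ≈ 2.145 rad (122.9°).
Interpolate at f = 1/2 with slerp weights a = sin((1−f)δ)/sin δ ≈ 1.047, b = sin(fδ)/sin δ ≈ 1.047.
p = a·p₁ + b·p₂ ≈ (-0.071, 0.141, 0.987); φ = arcsin(p_z) ≈ 80.92°, λ = atan2(p_y, p_x) ≈ 116.78°.

≈ 81°N, 117°E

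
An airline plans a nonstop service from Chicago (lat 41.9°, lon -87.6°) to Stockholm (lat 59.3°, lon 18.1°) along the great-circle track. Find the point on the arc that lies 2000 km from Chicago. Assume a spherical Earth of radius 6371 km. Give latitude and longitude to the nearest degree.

Write both endpoints as unit vectors p₁, p₂ with components (cos φ cos λ, cos φ sin λ, sin φ).
The central angle between the endpoints is δ = arccos(p₁·p₂) ≈ 1.080 rad (61.9°). The total great-circle distance is δ·R ≈ 1.080 × 6371 ≈ 6880 km, so the target fraction is f = 2000/6880 ≈ 0.291.
Interpolate at f ≈ 0.291 with slerp weights a = sin((1−f)δ)/sin δ ≈ 0.786, b = sin(fδ)/sin δ ≈ 0.350.
p = a·p₁ + b·p₂ ≈ (0.194, -0.529, 0.826); φ = arcsin(p_z) ≈ 55.69°, λ = atan2(p_y, p_x) ≈ -69.82°.

≈ lat 56°, lon -70°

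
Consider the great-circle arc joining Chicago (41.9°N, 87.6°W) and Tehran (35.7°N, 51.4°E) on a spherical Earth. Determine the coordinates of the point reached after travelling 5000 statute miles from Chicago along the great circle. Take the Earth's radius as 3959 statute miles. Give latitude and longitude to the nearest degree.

Write both endpoints as unit vectors p₁, p₂ with components (cos φ cos λ, cos φ sin λ, sin φ).
The central angle between the endpoints is δ = arccos(p₁·p₂) ≈ 1.637 rad (93.8°). The total great-circle distance is δ·R ≈ 1.637 × 3959 ≈ 6482 mi, so the target fraction is f = 5000/6482 ≈ 0.771.
Interpolate at f ≈ 0.771 with slerp weights a = sin((1−f)δ)/sin δ ≈ 0.366, b = sin(fδ)/sin δ ≈ 0.955.
p = a·p₁ + b·p₂ ≈ (0.495, 0.334, 0.802); φ = arcsin(p_z) ≈ 53.33°, λ = atan2(p_y, p_x) ≈ 33.96°.

≈ 53°N, 34°E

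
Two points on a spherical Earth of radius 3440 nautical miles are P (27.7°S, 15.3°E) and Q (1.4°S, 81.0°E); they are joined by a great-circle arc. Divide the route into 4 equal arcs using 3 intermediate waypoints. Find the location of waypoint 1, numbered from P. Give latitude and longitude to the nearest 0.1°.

Convert each endpoint to a unit vector on the sphere (x = cos φ cos λ, y = cos φ sin λ, z = sin φ).
The central angle between the endpoints is δ = arccos(p₁·p₂) ≈ 1.186 rad (67.9°).
Interpolate at f = 1/4 with slerp weights a = sin((1−f)δ)/sin δ ≈ 0.838, b = sin(fδ)/sin δ ≈ 0.315.
p = a·p₁ + b·p₂ ≈ (0.765, 0.507, -0.397); φ = arcsin(p_z) ≈ -23.41°, λ = atan2(p_y, p_x) ≈ 33.54°.

≈ (23.4°S, 33.5°E)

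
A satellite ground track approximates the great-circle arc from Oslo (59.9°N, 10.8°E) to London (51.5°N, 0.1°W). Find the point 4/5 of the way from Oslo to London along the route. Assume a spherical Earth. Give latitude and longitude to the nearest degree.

Convert each endpoint to a unit vector on the sphere (x = cos φ cos λ, y = cos φ sin λ, z = sin φ).
The central angle between the endpoints is δ = arccos(p₁·p₂) ≈ 0.181 rad (10.4°).
Interpolate at f = 4/5 with slerp weights a = sin((1−f)δ)/sin δ ≈ 0.201, b = sin(fδ)/sin δ ≈ 0.802.
p = a·p₁ + b·p₂ ≈ (0.598, 0.018, 0.801); φ = arcsin(p_z) ≈ 53.25°, λ = atan2(p_y, p_x) ≈ 1.73°.

≈ 53°N, 2°E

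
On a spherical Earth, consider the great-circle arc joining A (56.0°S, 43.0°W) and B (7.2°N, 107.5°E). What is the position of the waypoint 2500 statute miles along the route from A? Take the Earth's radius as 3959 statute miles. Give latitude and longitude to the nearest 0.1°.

From cos δ = sin φ₁ sin φ₂ + cos φ₁ cos φ₂ cos Δλ, the central angle is δ ≈ 2.198 rad (125.9°). The total great-circle distance is δ·R ≈ 2.198 × 3959 ≈ 8701 mi, so the target fraction is f = 2500/8701 ≈ 0.287.
Interpolate at f ≈ 0.287 with slerp weights a = sin((1−f)δ)/sin δ ≈ 1.235, b = sin(fδ)/sin δ ≈ 0.729.
p = a·p₁ + b·p₂ ≈ (0.288, 0.219, -0.932); φ = arcsin(p_z) ≈ -68.82°, λ = atan2(p_y, p_x) ≈ 37.27°.

≈ (68.8°S, 37.3°E)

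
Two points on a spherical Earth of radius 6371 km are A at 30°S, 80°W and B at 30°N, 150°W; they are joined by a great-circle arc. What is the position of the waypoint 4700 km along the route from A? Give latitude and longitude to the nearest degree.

≈ 2°S, 113°W

The haversine formula gives a central angle δ ≈ 1.564 rad (89.6°) between the endpoints. The total great-circle distance is δ·R ≈ 1.564 × 6371 ≈ 9966 km, so the target fraction is f = 4700/9966 ≈ 0.472.
Interpolate at f ≈ 0.472 with slerp weights a = sin((1−f)δ)/sin δ ≈ 0.736, b = sin(fδ)/sin δ ≈ 0.673.
p = a·p₁ + b·p₂ ≈ (-0.394, -0.919, -0.032); φ = arcsin(p_z) ≈ -1.81°, λ = atan2(p_y, p_x) ≈ -113.21°.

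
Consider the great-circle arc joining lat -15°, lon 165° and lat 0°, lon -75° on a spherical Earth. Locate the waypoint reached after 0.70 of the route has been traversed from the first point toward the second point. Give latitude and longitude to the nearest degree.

≈ lat -10°, lon -109°

Write both endpoints as unit vectors p₁, p₂ with components (cos φ cos λ, cos φ sin λ, sin φ).
The central angle between the endpoints is δ = arccos(p₁·p₂) ≈ 2.075 rad (118.9°).
Interpolate at f = 0.70 with slerp weights a = sin((1−f)δ)/sin δ ≈ 0.666, b = sin(fδ)/sin δ ≈ 1.134.
p = a·p₁ + b·p₂ ≈ (-0.328, -0.929, -0.172); φ = arcsin(p_z) ≈ -9.92°, λ = atan2(p_y, p_x) ≈ -109.43°.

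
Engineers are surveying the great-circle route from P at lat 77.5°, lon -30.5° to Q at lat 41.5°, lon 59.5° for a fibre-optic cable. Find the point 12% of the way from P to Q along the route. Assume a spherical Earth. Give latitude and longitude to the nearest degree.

Convert each endpoint to a unit vector on the sphere (x = cos φ cos λ, y = cos φ sin λ, z = sin φ).
The central angle between the endpoints is δ = arccos(p₁·p₂) ≈ 0.867 rad (49.7°).
Interpolate at f = 0.12 with slerp weights a = sin((1−f)δ)/sin δ ≈ 0.906, b = sin(fδ)/sin δ ≈ 0.136.
p = a·p₁ + b·p₂ ≈ (0.221, -0.012, 0.975); φ = arcsin(p_z) ≈ 77.22°, λ = atan2(p_y, p_x) ≈ -3.02°.

≈ lat 77°, lon -3°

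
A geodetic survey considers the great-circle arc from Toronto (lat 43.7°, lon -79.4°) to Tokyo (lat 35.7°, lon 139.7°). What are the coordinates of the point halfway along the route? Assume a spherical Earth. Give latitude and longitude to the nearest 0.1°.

Convert each endpoint to a unit vector on the sphere (x = cos φ cos λ, y = cos φ sin λ, z = sin φ).
The central angle between the endpoints is δ = arccos(p₁·p₂) ≈ 1.623 rad (93.0°).
Interpolate at f = 1/2 with slerp weights a = sin((1−f)δ)/sin δ ≈ 0.726, b = sin(fδ)/sin δ ≈ 0.726.
p = a·p₁ + b·p₂ ≈ (-0.353, -0.135, 0.926); φ = arcsin(p_z) ≈ 67.78°, λ = atan2(p_y, p_x) ≈ -159.13°.

≈ lat 67.8°, lon -159.1°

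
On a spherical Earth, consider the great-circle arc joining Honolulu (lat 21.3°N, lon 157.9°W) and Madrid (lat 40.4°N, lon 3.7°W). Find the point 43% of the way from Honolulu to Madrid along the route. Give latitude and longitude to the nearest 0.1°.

Convert each endpoint to a unit vector on the sphere (x = cos φ cos λ, y = cos φ sin λ, z = sin φ).
The central angle between the endpoints is δ = arccos(p₁·p₂) ≈ 1.986 rad (113.8°).
Interpolate at f = 0.43 with slerp weights a = sin((1−f)δ)/sin δ ≈ 0.989, b = sin(fδ)/sin δ ≈ 0.824.
p = a·p₁ + b·p₂ ≈ (-0.228, -0.387, 0.893); φ = arcsin(p_z) ≈ 63.30°, λ = atan2(p_y, p_x) ≈ -120.48°.

≈ lat 63.3°N, lon 120.5°W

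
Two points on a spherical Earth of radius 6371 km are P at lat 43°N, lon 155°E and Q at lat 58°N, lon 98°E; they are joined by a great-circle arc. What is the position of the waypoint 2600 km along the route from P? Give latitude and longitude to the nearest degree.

Convert each endpoint to a unit vector on the sphere (x = cos φ cos λ, y = cos φ sin λ, z = sin φ).
The central angle between the endpoints is δ = arccos(p₁·p₂) ≈ 0.661 rad (37.9°). The total great-circle distance is δ·R ≈ 0.661 × 6371 ≈ 4211 km, so the target fraction is f = 2600/4211 ≈ 0.618.
Interpolate at f ≈ 0.618 with slerp weights a = sin((1−f)δ)/sin δ ≈ 0.407, b = sin(fδ)/sin δ ≈ 0.647.
p = a·p₁ + b·p₂ ≈ (-0.318, 0.465, 0.826); φ = arcsin(p_z) ≈ 55.71°, λ = atan2(p_y, p_x) ≈ 124.33°.

≈ lat 56°N, lon 124°E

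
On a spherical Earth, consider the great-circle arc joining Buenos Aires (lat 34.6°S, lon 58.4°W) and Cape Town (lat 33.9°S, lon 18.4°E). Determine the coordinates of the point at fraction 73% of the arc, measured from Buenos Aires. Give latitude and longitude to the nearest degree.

Convert each endpoint to a unit vector on the sphere (x = cos φ cos λ, y = cos φ sin λ, z = sin φ).
The central angle between the endpoints is δ = arccos(p₁·p₂) ≈ 1.078 rad (61.8°).
Interpolate at f = 0.73 with slerp weights a = sin((1−f)δ)/sin δ ≈ 0.326, b = sin(fδ)/sin δ ≈ 0.804.
p = a·p₁ + b·p₂ ≈ (0.774, -0.018, -0.633); φ = arcsin(p_z) ≈ -39.30°, λ = atan2(p_y, p_x) ≈ -1.32°.

≈ lat 39°S, lon 1°W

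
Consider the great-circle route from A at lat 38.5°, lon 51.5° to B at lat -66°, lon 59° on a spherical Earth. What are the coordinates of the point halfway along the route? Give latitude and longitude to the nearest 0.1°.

Write both endpoints as unit vectors p₁, p₂ with components (cos φ cos λ, cos φ sin λ, sin φ).
The central angle between the endpoints is δ = arccos(p₁·p₂) ≈ 1.827 rad (104.7°).
Interpolate at f = 1/2 with slerp weights a = sin((1−f)δ)/sin δ ≈ 0.818, b = sin(fδ)/sin δ ≈ 0.818.
p = a·p₁ + b·p₂ ≈ (0.570, 0.786, -0.238); φ = arcsin(p_z) ≈ -13.78°, λ = atan2(p_y, p_x) ≈ 54.06°.

≈ lat -13.8°, lon 54.1°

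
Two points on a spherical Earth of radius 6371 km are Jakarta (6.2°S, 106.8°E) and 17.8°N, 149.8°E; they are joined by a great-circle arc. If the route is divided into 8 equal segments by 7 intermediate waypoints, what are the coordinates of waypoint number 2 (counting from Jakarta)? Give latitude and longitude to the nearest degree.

The haversine formula gives a central angle δ ≈ 0.851 rad (48.8°) between the endpoints.
Interpolate at f = 2/8 with slerp weights a = sin((1−f)δ)/sin δ ≈ 0.792, b = sin(fδ)/sin δ ≈ 0.281.
p = a·p₁ + b·p₂ ≈ (-0.459, 0.889, 0.000); φ = arcsin(p_z) ≈ 0.02°, λ = atan2(p_y, p_x) ≈ 117.31°.

≈ 0°N, 117°E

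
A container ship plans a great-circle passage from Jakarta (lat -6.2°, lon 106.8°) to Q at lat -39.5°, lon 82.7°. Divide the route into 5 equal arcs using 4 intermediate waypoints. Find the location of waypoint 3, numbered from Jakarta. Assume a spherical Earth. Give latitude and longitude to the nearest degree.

≈ lat -27°, lon 94°

Write both endpoints as unit vectors p₁, p₂ with components (cos φ cos λ, cos φ sin λ, sin φ).
The central angle between the endpoints is δ = arccos(p₁·p₂) ≈ 0.694 rad (39.7°).
Interpolate at f = 3/5 with slerp weights a = sin((1−f)δ)/sin δ ≈ 0.428, b = sin(fδ)/sin δ ≈ 0.632.
p = a·p₁ + b·p₂ ≈ (-0.061, 0.892, -0.448); φ = arcsin(p_z) ≈ -26.65°, λ = atan2(p_y, p_x) ≈ 93.92°.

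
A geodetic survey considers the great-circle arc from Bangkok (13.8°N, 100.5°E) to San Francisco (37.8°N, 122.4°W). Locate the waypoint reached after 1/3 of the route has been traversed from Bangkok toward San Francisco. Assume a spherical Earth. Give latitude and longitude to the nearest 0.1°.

≈ (42.2°N, 130.1°E)

Write both endpoints as unit vectors p₁, p₂ with components (cos φ cos λ, cos φ sin λ, sin φ).
The central angle between the endpoints is δ = arccos(p₁·p₂) ≈ 2.000 rad (114.6°).
Interpolate at f = 1/3 with slerp weights a = sin((1−f)δ)/sin δ ≈ 1.069, b = sin(fδ)/sin δ ≈ 0.680.
p = a·p₁ + b·p₂ ≈ (-0.477, 0.567, 0.672); φ = arcsin(p_z) ≈ 42.19°, λ = atan2(p_y, p_x) ≈ 130.08°.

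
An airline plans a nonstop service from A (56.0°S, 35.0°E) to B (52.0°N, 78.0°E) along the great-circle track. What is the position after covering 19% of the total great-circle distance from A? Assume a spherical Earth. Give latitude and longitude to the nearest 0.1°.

Convert each endpoint to a unit vector on the sphere (x = cos φ cos λ, y = cos φ sin λ, z = sin φ).
The central angle between the endpoints is δ = arccos(p₁·p₂) ≈ 1.984 rad (113.7°).
Interpolate at f = 0.19 with slerp weights a = sin((1−f)δ)/sin δ ≈ 1.091, b = sin(fδ)/sin δ ≈ 0.402.
p = a·p₁ + b·p₂ ≈ (0.551, 0.592, -0.588); φ = arcsin(p_z) ≈ -36.01°, λ = atan2(p_y, p_x) ≈ 47.04°.

≈ (36.0°S, 47.0°E)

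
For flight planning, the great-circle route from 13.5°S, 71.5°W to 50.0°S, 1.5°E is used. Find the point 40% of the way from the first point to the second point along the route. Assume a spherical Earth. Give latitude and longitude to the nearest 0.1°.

Write both endpoints as unit vectors p₁, p₂ with components (cos φ cos λ, cos φ sin λ, sin φ).
The central angle between the endpoints is δ = arccos(p₁·p₂) ≈ 1.201 rad (68.8°).
Interpolate at f = 0.40 with slerp weights a = sin((1−f)δ)/sin δ ≈ 0.708, b = sin(fδ)/sin δ ≈ 0.496.
p = a·p₁ + b·p₂ ≈ (0.537, -0.644, -0.545); φ = arcsin(p_z) ≈ -33.01°, λ = atan2(p_y, p_x) ≈ -50.20°.

≈ 33.0°S, 50.2°W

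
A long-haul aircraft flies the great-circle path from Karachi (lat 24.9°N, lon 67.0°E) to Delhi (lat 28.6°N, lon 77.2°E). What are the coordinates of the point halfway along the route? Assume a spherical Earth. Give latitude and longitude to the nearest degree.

≈ lat 27°N, lon 72°E

Write both endpoints as unit vectors p₁, p₂ with components (cos φ cos λ, cos φ sin λ, sin φ).
The central angle between the endpoints is δ = arccos(p₁·p₂) ≈ 0.172 rad (9.8°).
Interpolate at f = 1/2 with slerp weights a = sin((1−f)δ)/sin δ ≈ 0.502, b = sin(fδ)/sin δ ≈ 0.502.
p = a·p₁ + b·p₂ ≈ (0.275, 0.849, 0.452); φ = arcsin(p_z) ≈ 26.84°, λ = atan2(p_y, p_x) ≈ 72.02°.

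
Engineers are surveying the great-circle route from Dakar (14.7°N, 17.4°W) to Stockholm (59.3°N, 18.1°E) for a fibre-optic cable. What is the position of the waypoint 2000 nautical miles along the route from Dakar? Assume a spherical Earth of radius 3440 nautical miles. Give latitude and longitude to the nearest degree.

Write both endpoints as unit vectors p₁, p₂ with components (cos φ cos λ, cos φ sin λ, sin φ).
The central angle between the endpoints is δ = arccos(p₁·p₂) ≈ 0.902 rad (51.7°). The total great-circle distance is δ·R ≈ 0.902 × 3440 ≈ 3102 nmi, so the target fraction is f = 2000/3102 ≈ 0.645.
Interpolate at f ≈ 0.645 with slerp weights a = sin((1−f)δ)/sin δ ≈ 0.401, b = sin(fδ)/sin δ ≈ 0.700.
p = a·p₁ + b·p₂ ≈ (0.710, -0.005, 0.704); φ = arcsin(p_z) ≈ 44.74°, λ = atan2(p_y, p_x) ≈ -0.41°.

≈ (45°N, 0°E)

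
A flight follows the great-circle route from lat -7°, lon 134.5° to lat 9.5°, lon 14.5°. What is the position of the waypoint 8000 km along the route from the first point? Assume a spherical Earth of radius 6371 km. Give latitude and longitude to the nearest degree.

Convert each endpoint to a unit vector on the sphere (x = cos φ cos λ, y = cos φ sin λ, z = sin φ).
The central angle between the endpoints is δ = arccos(p₁·p₂) ≈ 2.105 rad (120.6°). The total great-circle distance is δ·R ≈ 2.105 × 6371 ≈ 13414 km, so the target fraction is f = 8000/13414 ≈ 0.596.
Interpolate at f ≈ 0.596 with slerp weights a = sin((1−f)δ)/sin δ ≈ 0.873, b = sin(fδ)/sin δ ≈ 1.105.
p = a·p₁ + b·p₂ ≈ (0.448, 0.891, 0.076); φ = arcsin(p_z) ≈ 4.36°, λ = atan2(p_y, p_x) ≈ 63.31°.

≈ lat 4°, lon 63°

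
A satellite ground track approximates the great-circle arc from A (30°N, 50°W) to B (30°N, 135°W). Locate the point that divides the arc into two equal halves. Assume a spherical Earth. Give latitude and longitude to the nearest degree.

≈ (38°N, 92°W)

From cos δ = sin φ₁ sin φ₂ + cos φ₁ cos φ₂ cos Δλ, the central angle is δ ≈ 1.250 rad (71.6°).
Interpolate at f = 1/2 with slerp weights a = sin((1−f)δ)/sin δ ≈ 0.617, b = sin(fδ)/sin δ ≈ 0.617.
p = a·p₁ + b·p₂ ≈ (-0.034, -0.787, 0.617); φ = arcsin(p_z) ≈ 38.06°, λ = atan2(p_y, p_x) ≈ -92.50°.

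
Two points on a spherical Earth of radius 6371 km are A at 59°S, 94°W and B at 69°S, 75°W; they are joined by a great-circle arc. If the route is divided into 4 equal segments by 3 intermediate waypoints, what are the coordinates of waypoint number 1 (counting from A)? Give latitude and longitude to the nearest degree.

The haversine formula gives a central angle δ ≈ 0.225 rad (12.9°) between the endpoints.
Interpolate at f = 1/4 with slerp weights a = sin((1−f)δ)/sin δ ≈ 0.753, b = sin(fδ)/sin δ ≈ 0.252.
p = a·p₁ + b·p₂ ≈ (-0.004, -0.474, -0.881); φ = arcsin(p_z) ≈ -61.70°, λ = atan2(p_y, p_x) ≈ -90.44°.

≈ 62°S, 90°W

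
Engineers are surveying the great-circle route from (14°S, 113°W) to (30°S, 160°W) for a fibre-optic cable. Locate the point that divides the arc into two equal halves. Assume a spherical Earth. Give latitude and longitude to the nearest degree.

The haversine formula gives a central angle δ ≈ 0.804 rad (46.0°) between the endpoints.
Interpolate at f = 1/2 with slerp weights a = sin((1−f)δ)/sin δ ≈ 0.543, b = sin(fδ)/sin δ ≈ 0.543.
p = a·p₁ + b·p₂ ≈ (-0.648, -0.646, -0.403); φ = arcsin(p_z) ≈ -23.77°, λ = atan2(p_y, p_x) ≈ -135.09°.

≈ (24°S, 135°W)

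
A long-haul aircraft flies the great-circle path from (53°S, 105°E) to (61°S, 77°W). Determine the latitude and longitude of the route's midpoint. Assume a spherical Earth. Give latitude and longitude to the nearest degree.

Convert each endpoint to a unit vector on the sphere (x = cos φ cos λ, y = cos φ sin λ, z = sin φ).
The central angle between the endpoints is δ = arccos(p₁·p₂) ≈ 1.152 rad (66.0°).
Interpolate at f = 1/2 with slerp weights a = sin((1−f)δ)/sin δ ≈ 0.596, b = sin(fδ)/sin δ ≈ 0.596.
p = a·p₁ + b·p₂ ≈ (-0.028, 0.065, -0.998); φ = arcsin(p_z) ≈ -85.95°, λ = atan2(p_y, p_x) ≈ 113.21°.

≈ (86°S, 113°E)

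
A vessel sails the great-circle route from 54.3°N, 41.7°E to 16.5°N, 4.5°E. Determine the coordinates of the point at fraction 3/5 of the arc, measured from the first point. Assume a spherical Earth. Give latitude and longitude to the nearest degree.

≈ 33°N, 15°E

Convert each endpoint to a unit vector on the sphere (x = cos φ cos λ, y = cos φ sin λ, z = sin φ).
The central angle between the endpoints is δ = arccos(p₁·p₂) ≈ 0.828 rad (47.4°).
Interpolate at f = 3/5 with slerp weights a = sin((1−f)δ)/sin δ ≈ 0.441, b = sin(fδ)/sin δ ≈ 0.647.
p = a·p₁ + b·p₂ ≈ (0.811, 0.220, 0.542); φ = arcsin(p_z) ≈ 32.84°, λ = atan2(p_y, p_x) ≈ 15.18°.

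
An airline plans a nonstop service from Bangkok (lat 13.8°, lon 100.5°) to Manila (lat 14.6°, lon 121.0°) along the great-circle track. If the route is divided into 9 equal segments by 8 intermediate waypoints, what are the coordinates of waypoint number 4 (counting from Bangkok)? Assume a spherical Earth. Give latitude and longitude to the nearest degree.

From cos δ = sin φ₁ sin φ₂ + cos φ₁ cos φ₂ cos Δλ, the central angle is δ ≈ 0.347 rad (19.9°).
Interpolate at f = 4/9 with slerp weights a = sin((1−f)δ)/sin δ ≈ 0.563, b = sin(fδ)/sin δ ≈ 0.452.
p = a·p₁ + b·p₂ ≈ (-0.325, 0.913, 0.248); φ = arcsin(p_z) ≈ 14.37°, λ = atan2(p_y, p_x) ≈ 109.59°.

≈ lat 14°, lon 110°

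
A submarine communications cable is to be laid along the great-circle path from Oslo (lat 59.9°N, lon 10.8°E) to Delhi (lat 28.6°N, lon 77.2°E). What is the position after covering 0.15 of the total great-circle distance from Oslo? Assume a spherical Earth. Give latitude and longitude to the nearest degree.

≈ lat 58°N, lon 26°E

From cos δ = sin φ₁ sin φ₂ + cos φ₁ cos φ₂ cos Δλ, the central angle is δ ≈ 0.939 rad (53.8°).
Interpolate at f = 0.15 with slerp weights a = sin((1−f)δ)/sin δ ≈ 0.887, b = sin(fδ)/sin δ ≈ 0.174.
p = a·p₁ + b·p₂ ≈ (0.471, 0.232, 0.851); φ = arcsin(p_z) ≈ 58.32°, λ = atan2(p_y, p_x) ≈ 26.26°.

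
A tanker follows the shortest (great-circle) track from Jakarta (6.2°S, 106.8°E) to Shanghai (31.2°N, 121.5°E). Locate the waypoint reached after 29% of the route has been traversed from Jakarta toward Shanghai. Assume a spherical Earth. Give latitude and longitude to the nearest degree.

Convert each endpoint to a unit vector on the sphere (x = cos φ cos λ, y = cos φ sin λ, z = sin φ).
The central angle between the endpoints is δ = arccos(p₁·p₂) ≈ 0.697 rad (40.0°).
Interpolate at f = 0.29 with slerp weights a = sin((1−f)δ)/sin δ ≈ 0.740, b = sin(fδ)/sin δ ≈ 0.313.
p = a·p₁ + b·p₂ ≈ (-0.352, 0.932, 0.082); φ = arcsin(p_z) ≈ 4.71°, λ = atan2(p_y, p_x) ≈ 110.71°.

≈ 5°N, 111°E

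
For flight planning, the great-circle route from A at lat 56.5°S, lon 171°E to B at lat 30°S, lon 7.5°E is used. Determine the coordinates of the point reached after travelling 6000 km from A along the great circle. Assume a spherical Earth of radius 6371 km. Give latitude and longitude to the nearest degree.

≈ lat 67°S, lon 22°E

From cos δ = sin φ₁ sin φ₂ + cos φ₁ cos φ₂ cos Δλ, the central angle is δ ≈ 1.612 rad (92.4°). The total great-circle distance is δ·R ≈ 1.612 × 6371 ≈ 10271 km, so the target fraction is f = 6000/10271 ≈ 0.584.
Interpolate at f ≈ 0.584 with slerp weights a = sin((1−f)δ)/sin δ ≈ 0.622, b = sin(fδ)/sin δ ≈ 0.809.
p = a·p₁ + b·p₂ ≈ (0.356, 0.145, -0.923); φ = arcsin(p_z) ≈ -67.40°, λ = atan2(p_y, p_x) ≈ 22.19°.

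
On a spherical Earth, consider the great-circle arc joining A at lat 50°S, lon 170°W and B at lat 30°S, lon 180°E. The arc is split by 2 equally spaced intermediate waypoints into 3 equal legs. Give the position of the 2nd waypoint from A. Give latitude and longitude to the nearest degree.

≈ lat 37°S, lon 177°W

Convert each endpoint to a unit vector on the sphere (x = cos φ cos λ, y = cos φ sin λ, z = sin φ).
The central angle between the endpoints is δ = arccos(p₁·p₂) ≈ 0.373 rad (21.4°).
Interpolate at f = 2/3 with slerp weights a = sin((1−f)δ)/sin δ ≈ 0.340, b = sin(fδ)/sin δ ≈ 0.675.
p = a·p₁ + b·p₂ ≈ (-0.800, -0.038, -0.598); φ = arcsin(p_z) ≈ -36.75°, λ = atan2(p_y, p_x) ≈ -177.28°.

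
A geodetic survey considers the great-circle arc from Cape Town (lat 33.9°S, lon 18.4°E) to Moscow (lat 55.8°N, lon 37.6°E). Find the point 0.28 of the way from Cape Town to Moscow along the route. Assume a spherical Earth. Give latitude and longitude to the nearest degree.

Write both endpoints as unit vectors p₁, p₂ with components (cos φ cos λ, cos φ sin λ, sin φ).
The central angle between the endpoints is δ = arccos(p₁·p₂) ≈ 1.592 rad (91.2°).
Interpolate at f = 0.28 with slerp weights a = sin((1−f)δ)/sin δ ≈ 0.911, b = sin(fδ)/sin δ ≈ 0.431.
p = a·p₁ + b·p₂ ≈ (0.910, 0.387, -0.152); φ = arcsin(p_z) ≈ -8.73°, λ = atan2(p_y, p_x) ≈ 23.02°.

≈ lat 9°S, lon 23°E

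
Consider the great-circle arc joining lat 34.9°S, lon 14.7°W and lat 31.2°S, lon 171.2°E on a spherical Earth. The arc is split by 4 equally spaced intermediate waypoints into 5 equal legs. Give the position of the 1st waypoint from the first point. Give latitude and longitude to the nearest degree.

From cos δ = sin φ₁ sin φ₂ + cos φ₁ cos φ₂ cos Δλ, the central angle is δ ≈ 1.984 rad (113.7°).
Interpolate at f = 1/5 with slerp weights a = sin((1−f)δ)/sin δ ≈ 1.092, b = sin(fδ)/sin δ ≈ 0.422.
p = a·p₁ + b·p₂ ≈ (0.509, -0.172, -0.843); φ = arcsin(p_z) ≈ -57.48°, λ = atan2(p_y, p_x) ≈ -18.66°.

≈ lat 57°S, lon 19°W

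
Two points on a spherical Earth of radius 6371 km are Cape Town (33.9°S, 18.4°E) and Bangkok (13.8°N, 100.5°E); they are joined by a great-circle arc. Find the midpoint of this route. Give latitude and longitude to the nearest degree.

Convert each endpoint to a unit vector on the sphere (x = cos φ cos λ, y = cos φ sin λ, z = sin φ).
The central angle between the endpoints is δ = arccos(p₁·p₂) ≈ 1.593 rad (91.3°).
Interpolate at f = 1/2 with slerp weights a = sin((1−f)δ)/sin δ ≈ 0.715, b = sin(fδ)/sin δ ≈ 0.715.
p = a·p₁ + b·p₂ ≈ (0.437, 0.870, -0.228); φ = arcsin(p_z) ≈ -13.20°, λ = atan2(p_y, p_x) ≈ 63.35°.

≈ 13°S, 63°E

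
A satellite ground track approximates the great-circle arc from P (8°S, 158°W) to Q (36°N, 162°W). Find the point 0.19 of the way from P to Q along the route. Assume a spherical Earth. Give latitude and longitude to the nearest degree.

The haversine formula gives a central angle δ ≈ 0.771 rad (44.2°) between the endpoints.
Interpolate at f = 0.19 with slerp weights a = sin((1−f)δ)/sin δ ≈ 0.839, b = sin(fδ)/sin δ ≈ 0.209.
p = a·p₁ + b·p₂ ≈ (-0.932, -0.364, 0.006); φ = arcsin(p_z) ≈ 0.36°, λ = atan2(p_y, p_x) ≈ -158.68°.

≈ (0°N, 159°W)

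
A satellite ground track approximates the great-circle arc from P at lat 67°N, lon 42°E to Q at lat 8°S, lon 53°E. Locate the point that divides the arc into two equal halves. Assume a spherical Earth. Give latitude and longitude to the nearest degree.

≈ lat 30°N, lon 50°E

Convert each endpoint to a unit vector on the sphere (x = cos φ cos λ, y = cos φ sin λ, z = sin φ).
The central angle between the endpoints is δ = arccos(p₁·p₂) ≈ 1.316 rad (75.4°).
Interpolate at f = 1/2 with slerp weights a = sin((1−f)δ)/sin δ ≈ 0.632, b = sin(fδ)/sin δ ≈ 0.632.
p = a·p₁ + b·p₂ ≈ (0.560, 0.665, 0.494); φ = arcsin(p_z) ≈ 29.59°, λ = atan2(p_y, p_x) ≈ 49.89°.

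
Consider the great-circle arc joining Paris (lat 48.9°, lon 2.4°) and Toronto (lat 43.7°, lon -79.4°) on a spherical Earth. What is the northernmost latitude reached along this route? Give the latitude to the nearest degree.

The great circle lies in the plane with unit normal n̂ = (p₁ × p₂)/|p₁ × p₂|.
Here n̂_z ≈ -0.582; the vertex latitude is φ_max = arccos|n̂_z| ≈ 54.4°.

≈ 54°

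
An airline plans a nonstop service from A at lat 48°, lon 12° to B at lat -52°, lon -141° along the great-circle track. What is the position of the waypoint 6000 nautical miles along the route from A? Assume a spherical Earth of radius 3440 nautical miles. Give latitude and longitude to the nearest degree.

≈ lat -23°, lon -67°

The haversine formula gives a central angle δ ≈ 2.833 rad (162.3°) between the endpoints. The total great-circle distance is δ·R ≈ 2.833 × 3440 ≈ 9744 nmi, so the target fraction is f = 6000/9744 ≈ 0.616.
Interpolate at f ≈ 0.616 with slerp weights a = sin((1−f)δ)/sin δ ≈ 2.914, b = sin(fδ)/sin δ ≈ 3.240.
p = a·p₁ + b·p₂ ≈ (0.357, -0.850, -0.388); φ = arcsin(p_z) ≈ -22.80°, λ = atan2(p_y, p_x) ≈ -67.21°.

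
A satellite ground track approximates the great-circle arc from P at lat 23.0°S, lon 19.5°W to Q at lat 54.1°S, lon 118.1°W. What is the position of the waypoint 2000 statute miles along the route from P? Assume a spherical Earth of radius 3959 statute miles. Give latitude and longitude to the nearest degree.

Write both endpoints as unit vectors p₁, p₂ with components (cos φ cos λ, cos φ sin λ, sin φ).
The central angle between the endpoints is δ = arccos(p₁·p₂) ≈ 1.333 rad (76.4°). The total great-circle distance is δ·R ≈ 1.333 × 3959 ≈ 5276 mi, so the target fraction is f = 2000/5276 ≈ 0.379.
Interpolate at f ≈ 0.379 with slerp weights a = sin((1−f)δ)/sin δ ≈ 0.758, b = sin(fδ)/sin δ ≈ 0.498.
p = a·p₁ + b·p₂ ≈ (0.520, -0.490, -0.699); φ = arcsin(p_z) ≈ -44.38°, λ = atan2(p_y, p_x) ≈ -43.33°.

≈ lat 44°S, lon 43°W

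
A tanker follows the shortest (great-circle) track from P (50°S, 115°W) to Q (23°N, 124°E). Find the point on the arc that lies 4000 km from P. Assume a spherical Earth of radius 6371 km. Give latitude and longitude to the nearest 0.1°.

≈ (42.3°S, 166.8°W)

Convert each endpoint to a unit vector on the sphere (x = cos φ cos λ, y = cos φ sin λ, z = sin φ).
The central angle between the endpoints is δ = arccos(p₁·p₂) ≈ 2.219 rad (127.2°). The total great-circle distance is δ·R ≈ 2.219 × 6371 ≈ 14140 km, so the target fraction is f = 4000/14140 ≈ 0.283.
Interpolate at f ≈ 0.283 with slerp weights a = sin((1−f)δ)/sin δ ≈ 1.255, b = sin(fδ)/sin δ ≈ 0.737.
p = a·p₁ + b·p₂ ≈ (-0.720, -0.168, -0.673); φ = arcsin(p_z) ≈ -42.30°, λ = atan2(p_y, p_x) ≈ -166.84°.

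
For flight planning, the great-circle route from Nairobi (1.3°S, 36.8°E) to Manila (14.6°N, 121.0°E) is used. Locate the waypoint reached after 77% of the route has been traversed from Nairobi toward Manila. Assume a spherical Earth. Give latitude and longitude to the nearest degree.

≈ 13°N, 101°E

Write both endpoints as unit vectors p₁, p₂ with components (cos φ cos λ, cos φ sin λ, sin φ).
The central angle between the endpoints is δ = arccos(p₁·p₂) ≈ 1.479 rad (84.7°).
Interpolate at f = 0.77 with slerp weights a = sin((1−f)δ)/sin δ ≈ 0.335, b = sin(fδ)/sin δ ≈ 0.912.
p = a·p₁ + b·p₂ ≈ (-0.186, 0.957, 0.222); φ = arcsin(p_z) ≈ 12.84°, λ = atan2(p_y, p_x) ≈ 101.02°.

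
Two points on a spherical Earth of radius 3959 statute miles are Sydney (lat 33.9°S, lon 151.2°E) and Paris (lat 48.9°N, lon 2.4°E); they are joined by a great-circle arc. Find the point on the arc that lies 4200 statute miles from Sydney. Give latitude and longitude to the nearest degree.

Convert each endpoint to a unit vector on the sphere (x = cos φ cos λ, y = cos φ sin λ, z = sin φ).
The central angle between the endpoints is δ = arccos(p₁·p₂) ≈ 2.662 rad (152.5°). The total great-circle distance is δ·R ≈ 2.662 × 3959 ≈ 10537 mi, so the target fraction is f = 4200/10537 ≈ 0.399.
Interpolate at f ≈ 0.399 with slerp weights a = sin((1−f)δ)/sin δ ≈ 2.165, b = sin(fδ)/sin δ ≈ 1.890.
p = a·p₁ + b·p₂ ≈ (-0.333, 0.918, 0.217); φ = arcsin(p_z) ≈ 12.53°, λ = atan2(p_y, p_x) ≈ 109.95°.

≈ lat 13°N, lon 110°E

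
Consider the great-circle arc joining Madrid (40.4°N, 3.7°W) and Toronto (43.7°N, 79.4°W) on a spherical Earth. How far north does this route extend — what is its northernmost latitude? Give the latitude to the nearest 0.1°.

The great circle lies in the plane with unit normal n̂ = (p₁ × p₂)/|p₁ × p₂|.
Here n̂_z ≈ -0.657; the vertex latitude is φ_max = arccos|n̂_z| ≈ 48.9°.
Check via Clairaut: cos φ_max = |cos φ₁| · sin C = cos(40.4°)·sin(59.6°) ≈ 0.657, again giving ≈ 48.9°.

≈ 48.9°N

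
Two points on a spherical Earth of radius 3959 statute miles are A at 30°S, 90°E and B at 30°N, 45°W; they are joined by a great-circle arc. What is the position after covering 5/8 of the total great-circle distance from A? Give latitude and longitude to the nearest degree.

From cos δ = sin φ₁ sin φ₂ + cos φ₁ cos φ₂ cos Δλ, the central angle is δ ≈ 2.466 rad (141.3°).
Interpolate at f = 5/8 with slerp weights a = sin((1−f)δ)/sin δ ≈ 1.277, b = sin(fδ)/sin δ ≈ 1.598.
p = a·p₁ + b·p₂ ≈ (0.979, 0.127, 0.161); φ = arcsin(p_z) ≈ 9.25°, λ = atan2(p_y, p_x) ≈ 7.39°.

≈ 9°N, 7°E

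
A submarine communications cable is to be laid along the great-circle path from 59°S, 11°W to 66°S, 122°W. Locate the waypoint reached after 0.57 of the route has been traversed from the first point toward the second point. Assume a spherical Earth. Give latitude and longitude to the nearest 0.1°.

≈ 73.9°S, 67.8°W

Convert each endpoint to a unit vector on the sphere (x = cos φ cos λ, y = cos φ sin λ, z = sin φ).
The central angle between the endpoints is δ = arccos(p₁·p₂) ≈ 0.784 rad (44.9°).
Interpolate at f = 0.57 with slerp weights a = sin((1−f)δ)/sin δ ≈ 0.468, b = sin(fδ)/sin δ ≈ 0.612.
p = a·p₁ + b·p₂ ≈ (0.105, -0.257, -0.961); φ = arcsin(p_z) ≈ -73.88°, λ = atan2(p_y, p_x) ≈ -67.80°.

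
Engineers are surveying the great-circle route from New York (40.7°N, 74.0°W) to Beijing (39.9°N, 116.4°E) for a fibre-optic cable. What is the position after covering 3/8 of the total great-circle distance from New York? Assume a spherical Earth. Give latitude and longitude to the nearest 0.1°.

From cos δ = sin φ₁ sin φ₂ + cos φ₁ cos φ₂ cos Δλ, the central angle is δ ≈ 1.725 rad (98.8°).
Interpolate at f = 3/8 with slerp weights a = sin((1−f)δ)/sin δ ≈ 0.892, b = sin(fδ)/sin δ ≈ 0.610.
p = a·p₁ + b·p₂ ≈ (-0.022, -0.231, 0.973); φ = arcsin(p_z) ≈ 76.60°, λ = atan2(p_y, p_x) ≈ -95.38°.

≈ 76.6°N, 95.4°W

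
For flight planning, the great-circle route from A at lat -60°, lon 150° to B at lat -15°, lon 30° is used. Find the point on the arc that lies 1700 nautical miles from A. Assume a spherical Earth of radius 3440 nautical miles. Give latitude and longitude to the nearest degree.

The haversine formula gives a central angle δ ≈ 1.588 rad (91.0°) between the endpoints. The total great-circle distance is δ·R ≈ 1.588 × 3440 ≈ 5463 nmi, so the target fraction is f = 1700/5463 ≈ 0.311.
Interpolate at f ≈ 0.311 with slerp weights a = sin((1−f)δ)/sin δ ≈ 0.889, b = sin(fδ)/sin δ ≈ 0.474.
p = a·p₁ + b·p₂ ≈ (0.012, 0.451, -0.892); φ = arcsin(p_z) ≈ -63.17°, λ = atan2(p_y, p_x) ≈ 88.47°.

≈ lat -63°, lon 88°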